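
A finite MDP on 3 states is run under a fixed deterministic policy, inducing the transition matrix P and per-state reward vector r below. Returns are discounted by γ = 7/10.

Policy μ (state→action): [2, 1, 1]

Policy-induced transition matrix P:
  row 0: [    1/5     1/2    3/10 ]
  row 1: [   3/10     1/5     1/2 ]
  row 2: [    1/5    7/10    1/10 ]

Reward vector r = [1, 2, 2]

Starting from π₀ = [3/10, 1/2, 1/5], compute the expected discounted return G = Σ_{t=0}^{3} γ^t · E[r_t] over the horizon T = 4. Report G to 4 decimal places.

t=0: π = [0.3000, 0.5000, 0.2000], E[r] = 1.7000, γ^t·E[r] = 1.700000, running G = 1.700000
t=1: π = [0.2500, 0.3900, 0.3600], E[r] = 1.7500, γ^t·E[r] = 1.225000, running G = 2.925000
t=2: π = [0.2390, 0.4550, 0.3060], E[r] = 1.7610, γ^t·E[r] = 0.862890, running G = 3.787890
t=3: π = [0.2455, 0.4247, 0.3298], E[r] = 1.7545, γ^t·E[r] = 0.601794, running G = 4.389684

G = 4.3897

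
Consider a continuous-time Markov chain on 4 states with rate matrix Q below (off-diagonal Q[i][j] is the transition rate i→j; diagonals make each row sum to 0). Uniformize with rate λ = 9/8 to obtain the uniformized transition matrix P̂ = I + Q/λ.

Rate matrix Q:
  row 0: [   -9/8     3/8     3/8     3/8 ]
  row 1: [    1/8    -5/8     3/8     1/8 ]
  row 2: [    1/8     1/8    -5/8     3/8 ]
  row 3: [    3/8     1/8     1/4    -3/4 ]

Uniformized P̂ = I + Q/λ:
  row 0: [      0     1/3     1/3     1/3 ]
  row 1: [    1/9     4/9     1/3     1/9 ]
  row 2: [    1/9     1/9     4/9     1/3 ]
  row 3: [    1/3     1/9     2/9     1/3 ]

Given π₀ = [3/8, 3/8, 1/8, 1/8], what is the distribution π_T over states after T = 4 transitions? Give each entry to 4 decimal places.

π = [0.1565, 0.2201, 0.3402, 0.2832]

t=0: π = [0.3750, 0.3750, 0.1250, 0.1250]
t=1: π = [0.0972, 0.3194, 0.3333, 0.2500]
t=2: π = [0.1559, 0.2392, 0.3426, 0.2623]
t=3: π = [0.1521, 0.2255, 0.3422, 0.2802]
t=4: π = [0.1565, 0.2201, 0.3402, 0.2832]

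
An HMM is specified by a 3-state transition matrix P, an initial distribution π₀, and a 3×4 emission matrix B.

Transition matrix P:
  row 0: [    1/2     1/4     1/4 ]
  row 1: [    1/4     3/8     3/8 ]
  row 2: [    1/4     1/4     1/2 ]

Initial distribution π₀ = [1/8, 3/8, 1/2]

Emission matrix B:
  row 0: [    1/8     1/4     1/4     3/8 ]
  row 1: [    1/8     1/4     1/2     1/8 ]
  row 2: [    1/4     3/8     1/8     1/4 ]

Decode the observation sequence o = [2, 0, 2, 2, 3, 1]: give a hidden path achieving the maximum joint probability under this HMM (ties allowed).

path = [1, 2, 1, 1, 2, 2]

t=0: δ = [3.125e-02, 1.875e-01, 6.250e-02]  (obs o_0=2)
t=1: δ = [5.859e-03, 8.789e-03, 1.758e-02]  ψ = [1, 1, 1]  (obs o_1=0)
t=2: δ = [1.099e-03, 2.197e-03, 1.099e-03]  ψ = [2, 2, 2]  (obs o_2=2)
t=3: δ = [1.373e-04, 4.120e-04, 1.030e-04]  ψ = [0, 1, 1]  (obs o_3=2)
t=4: δ = [3.862e-05, 1.931e-05, 3.862e-05]  ψ = [1, 1, 1]  (obs o_4=3)
t=5: δ = [4.828e-06, 2.414e-06, 7.242e-06]  ψ = [0, 0, 2]  (obs o_5=1)
backtrack: best end state = 2; path = [1, 2, 1, 1, 2, 2]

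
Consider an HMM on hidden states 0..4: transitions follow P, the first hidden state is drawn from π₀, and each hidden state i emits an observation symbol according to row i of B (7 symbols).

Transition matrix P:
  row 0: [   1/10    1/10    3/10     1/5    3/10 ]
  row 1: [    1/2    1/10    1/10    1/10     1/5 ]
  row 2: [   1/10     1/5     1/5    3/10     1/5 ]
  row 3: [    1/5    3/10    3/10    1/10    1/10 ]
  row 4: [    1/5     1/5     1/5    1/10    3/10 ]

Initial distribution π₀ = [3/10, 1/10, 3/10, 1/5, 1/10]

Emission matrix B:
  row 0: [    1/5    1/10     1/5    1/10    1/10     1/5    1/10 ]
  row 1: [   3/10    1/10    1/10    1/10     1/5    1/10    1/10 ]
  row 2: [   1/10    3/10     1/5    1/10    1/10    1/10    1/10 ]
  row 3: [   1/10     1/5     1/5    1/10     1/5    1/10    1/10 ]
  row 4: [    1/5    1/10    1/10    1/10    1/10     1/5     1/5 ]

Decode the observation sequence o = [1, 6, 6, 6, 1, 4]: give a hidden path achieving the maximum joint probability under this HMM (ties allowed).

t=0: δ = [3.000e-02, 1.000e-02, 9.000e-02, 4.000e-02, 1.000e-02]  (obs o_0=1)
t=1: δ = [9.000e-04, 1.800e-03, 1.800e-03, 2.700e-03, 3.600e-03]  ψ = [2, 2, 2, 2, 2]  (obs o_1=6)
t=2: δ = [9.000e-05, 8.100e-05, 8.100e-05, 5.400e-05, 2.160e-04]  ψ = [1, 3, 3, 2, 4]  (obs o_2=6)
t=3: δ = [4.320e-06, 4.320e-06, 4.320e-06, 2.430e-06, 1.296e-05]  ψ = [4, 4, 4, 2, 4]  (obs o_3=6)
t=4: δ = [2.592e-07, 2.592e-07, 7.776e-07, 2.592e-07, 3.888e-07]  ψ = [4, 4, 4, 2, 4]  (obs o_4=1)
t=5: δ = [1.296e-08, 3.110e-08, 1.555e-08, 4.666e-08, 1.555e-08]  ψ = [1, 2, 2, 2, 2]  (obs o_5=4)
backtrack: best end state = 3; path = [2, 4, 4, 4, 2, 3]

path = [2, 4, 4, 4, 2, 3]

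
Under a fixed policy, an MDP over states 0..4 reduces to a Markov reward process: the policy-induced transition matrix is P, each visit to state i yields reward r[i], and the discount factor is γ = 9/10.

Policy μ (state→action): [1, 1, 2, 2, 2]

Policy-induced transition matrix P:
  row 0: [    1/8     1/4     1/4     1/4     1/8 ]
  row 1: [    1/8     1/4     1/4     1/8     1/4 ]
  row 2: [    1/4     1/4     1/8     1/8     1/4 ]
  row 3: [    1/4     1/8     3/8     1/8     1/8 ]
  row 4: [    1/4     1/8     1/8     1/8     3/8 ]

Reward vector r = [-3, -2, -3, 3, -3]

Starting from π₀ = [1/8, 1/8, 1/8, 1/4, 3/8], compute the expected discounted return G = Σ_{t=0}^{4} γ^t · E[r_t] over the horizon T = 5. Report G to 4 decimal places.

t=0: π = [0.1250, 0.1250, 0.1250, 0.2500, 0.3750], E[r] = -1.3750, γ^t·E[r] = -1.375000, running G = -1.375000
t=1: π = [0.2188, 0.1719, 0.2188, 0.1406, 0.2500], E[r] = -1.9844, γ^t·E[r] = -1.785938, running G = -3.160938
t=2: π = [0.2012, 0.2012, 0.2090, 0.1523, 0.2363], E[r] = -1.8848, γ^t·E[r] = -1.526660, running G = -4.687598
t=3: π = [0.1997, 0.2014, 0.2134, 0.1501, 0.2354], E[r] = -1.8977, γ^t·E[r] = -1.383427, running G = -6.071025
t=4: π = [0.1999, 0.2018, 0.2127, 0.1500, 0.2357], E[r] = -1.8984, γ^t·E[r] = -1.245545, running G = -7.316569

G = -7.3166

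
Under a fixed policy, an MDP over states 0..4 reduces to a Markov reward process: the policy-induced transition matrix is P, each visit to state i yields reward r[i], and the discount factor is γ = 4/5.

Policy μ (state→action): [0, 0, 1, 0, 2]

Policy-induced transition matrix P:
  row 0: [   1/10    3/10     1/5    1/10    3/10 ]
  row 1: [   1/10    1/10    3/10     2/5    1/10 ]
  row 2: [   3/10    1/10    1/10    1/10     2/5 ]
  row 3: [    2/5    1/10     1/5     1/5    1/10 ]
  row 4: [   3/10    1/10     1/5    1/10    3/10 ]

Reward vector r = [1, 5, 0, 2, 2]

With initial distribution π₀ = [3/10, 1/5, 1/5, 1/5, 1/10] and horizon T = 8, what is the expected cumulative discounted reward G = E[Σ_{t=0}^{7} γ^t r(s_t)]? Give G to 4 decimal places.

t=0: π = [0.3000, 0.2000, 0.2000, 0.2000, 0.1000], E[r] = 1.9000, γ^t·E[r] = 1.900000, running G = 1.900000
t=1: π = [0.2200, 0.1600, 0.2000, 0.1800, 0.2400], E[r] = 1.8600, γ^t·E[r] = 1.488000, running G = 3.388000
t=2: π = [0.2420, 0.1440, 0.1960, 0.1660, 0.2520], E[r] = 1.7980, γ^t·E[r] = 1.150720, running G = 4.538720
t=3: π = [0.2394, 0.1484, 0.1948, 0.1598, 0.2576], E[r] = 1.8162, γ^t·E[r] = 0.929894, running G = 5.468614
t=4: π = [0.2384, 0.1479, 0.1954, 0.1605, 0.2578], E[r] = 1.8145, γ^t·E[r] = 0.743219, running G = 6.211834
t=5: π = [0.2388, 0.1477, 0.1953, 0.1604, 0.2579], E[r] = 1.8138, γ^t·E[r] = 0.594332, running G = 6.806166
t=6: π = [0.2387, 0.1478, 0.1952, 0.1603, 0.2579], E[r] = 1.8140, γ^t·E[r] = 0.475540, running G = 7.281706
t=7: π = [0.2387, 0.1477, 0.1953, 0.1604, 0.2579], E[r] = 1.8140, γ^t·E[r] = 0.380426, running G = 7.662132

G = 7.6621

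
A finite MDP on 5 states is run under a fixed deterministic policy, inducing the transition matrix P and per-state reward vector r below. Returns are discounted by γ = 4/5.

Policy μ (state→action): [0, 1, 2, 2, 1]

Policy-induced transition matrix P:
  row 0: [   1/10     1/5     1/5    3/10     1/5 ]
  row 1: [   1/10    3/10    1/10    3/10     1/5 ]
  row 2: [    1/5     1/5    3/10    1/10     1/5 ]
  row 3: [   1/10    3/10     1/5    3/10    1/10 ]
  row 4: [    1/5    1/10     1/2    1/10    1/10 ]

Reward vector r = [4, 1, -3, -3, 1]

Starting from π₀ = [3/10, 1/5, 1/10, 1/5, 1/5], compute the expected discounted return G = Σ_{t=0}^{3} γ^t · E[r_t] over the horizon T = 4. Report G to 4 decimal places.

t=0: π = [0.3000, 0.2000, 0.1000, 0.2000, 0.2000], E[r] = 0.7000, γ^t·E[r] = 0.700000, running G = 0.700000
t=1: π = [0.1300, 0.2200, 0.2500, 0.2400, 0.1600], E[r] = -0.5700, γ^t·E[r] = -0.456000, running G = 0.244000
t=2: π = [0.1410, 0.2300, 0.2510, 0.2180, 0.1600], E[r] = -0.4530, γ^t·E[r] = -0.289920, running G = -0.045920
t=3: π = [0.1411, 0.2288, 0.2501, 0.2178, 0.1622], E[r] = -0.4483, γ^t·E[r] = -0.229530, running G = -0.275450

G = -0.2754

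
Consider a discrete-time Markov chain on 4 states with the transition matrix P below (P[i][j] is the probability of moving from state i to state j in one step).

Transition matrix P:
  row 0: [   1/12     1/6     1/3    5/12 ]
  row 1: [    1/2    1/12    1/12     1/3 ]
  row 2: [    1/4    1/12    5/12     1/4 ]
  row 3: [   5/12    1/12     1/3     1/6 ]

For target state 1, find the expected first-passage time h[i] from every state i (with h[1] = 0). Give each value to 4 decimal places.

h = [8.8789, 0.0000, 9.5785, 9.4709]

First-step conditioning: h[1] = 0; for i ≠ 1, h[i] = 1 + Σ_k P[i][k]·h[k].
  h[0] = 1 + 1/12·h[0] + 1/3·h[2] + 5/12·h[3]
  h[2] = 1 + 1/4·h[0] + 5/12·h[2] + 1/4·h[3]
  h[3] = 1 + 5/12·h[0] + 1/3·h[2] + 1/6·h[3]
Solving the 3×3 linear system over states ≠ 1 gives exactly h = [1980/223, 0, 2136/223, 2112/223] (h[1] = 0 is the target).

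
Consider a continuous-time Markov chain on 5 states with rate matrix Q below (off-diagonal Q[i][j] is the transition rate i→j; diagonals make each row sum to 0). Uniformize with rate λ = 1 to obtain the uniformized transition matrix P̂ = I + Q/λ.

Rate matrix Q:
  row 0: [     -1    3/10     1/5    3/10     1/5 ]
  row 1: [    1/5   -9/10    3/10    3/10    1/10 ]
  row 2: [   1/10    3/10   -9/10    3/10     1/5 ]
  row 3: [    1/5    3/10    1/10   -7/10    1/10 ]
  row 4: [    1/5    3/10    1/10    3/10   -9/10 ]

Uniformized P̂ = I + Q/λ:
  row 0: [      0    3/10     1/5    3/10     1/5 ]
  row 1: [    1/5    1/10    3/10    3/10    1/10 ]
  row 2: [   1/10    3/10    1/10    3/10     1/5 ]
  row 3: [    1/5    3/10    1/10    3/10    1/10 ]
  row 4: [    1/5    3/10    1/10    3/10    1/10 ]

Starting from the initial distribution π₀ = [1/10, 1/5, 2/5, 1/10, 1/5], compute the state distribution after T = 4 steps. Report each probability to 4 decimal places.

π = [0.1531, 0.2499, 0.1653, 0.3000, 0.1317]

t=0: π = [0.1000, 0.2000, 0.4000, 0.1000, 0.2000]
t=1: π = [0.1400, 0.2600, 0.1500, 0.3000, 0.1500]
t=2: π = [0.1570, 0.2480, 0.1660, 0.3000, 0.1290]
t=3: π = [0.1520, 0.2504, 0.1653, 0.3000, 0.1323]
t=4: π = [0.1531, 0.2499, 0.1653, 0.3000, 0.1317]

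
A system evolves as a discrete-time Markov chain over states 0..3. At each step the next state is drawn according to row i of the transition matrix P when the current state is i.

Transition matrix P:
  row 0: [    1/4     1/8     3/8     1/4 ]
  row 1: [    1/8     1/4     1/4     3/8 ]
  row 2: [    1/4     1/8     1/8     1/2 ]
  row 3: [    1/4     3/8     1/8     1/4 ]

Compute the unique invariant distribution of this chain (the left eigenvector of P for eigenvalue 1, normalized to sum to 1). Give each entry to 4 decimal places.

Balance equations π_j = Σ_i π_i·P[i][j]:
  π_0 = 1/4·π_0 + 1/8·π_1 + 1/4·π_2 + 1/4·π_3
  π_1 = 1/8·π_0 + 1/4·π_1 + 1/8·π_2 + 3/8·π_3
  π_2 = 3/8·π_0 + 1/4·π_1 + 1/8·π_2 + 1/8·π_3
  normalize: π_0 + π_1 + π_2 + π_3 = 1
Solving the linear system gives exactly π = [63/286, 34/143, 30/143, 95/286].

π = [0.2203, 0.2378, 0.2098, 0.3322]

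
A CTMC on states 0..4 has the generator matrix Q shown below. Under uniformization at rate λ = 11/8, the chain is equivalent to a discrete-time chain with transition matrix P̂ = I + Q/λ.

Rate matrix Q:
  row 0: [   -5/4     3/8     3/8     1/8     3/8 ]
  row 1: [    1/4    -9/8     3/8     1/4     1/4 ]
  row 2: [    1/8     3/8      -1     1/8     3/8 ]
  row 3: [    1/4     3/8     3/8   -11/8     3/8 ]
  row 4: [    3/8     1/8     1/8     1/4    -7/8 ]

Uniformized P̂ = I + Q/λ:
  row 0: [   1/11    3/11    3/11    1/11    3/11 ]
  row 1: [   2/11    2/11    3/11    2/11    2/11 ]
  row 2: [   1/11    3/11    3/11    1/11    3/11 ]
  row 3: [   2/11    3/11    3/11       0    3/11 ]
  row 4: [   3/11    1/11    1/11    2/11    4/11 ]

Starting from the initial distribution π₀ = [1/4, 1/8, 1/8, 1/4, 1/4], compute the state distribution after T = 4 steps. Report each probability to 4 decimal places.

t=0: π = [0.2500, 0.1250, 0.1250, 0.2500, 0.2500]
t=1: π = [0.1705, 0.2159, 0.2273, 0.1023, 0.2841]
t=2: π = [0.1715, 0.2014, 0.2211, 0.1271, 0.2789]
t=3: π = [0.1715, 0.2037, 0.2220, 0.1230, 0.2798]
t=4: π = [0.1715, 0.2033, 0.2219, 0.1237, 0.2796]

π = [0.1715, 0.2033, 0.2219, 0.1237, 0.2796]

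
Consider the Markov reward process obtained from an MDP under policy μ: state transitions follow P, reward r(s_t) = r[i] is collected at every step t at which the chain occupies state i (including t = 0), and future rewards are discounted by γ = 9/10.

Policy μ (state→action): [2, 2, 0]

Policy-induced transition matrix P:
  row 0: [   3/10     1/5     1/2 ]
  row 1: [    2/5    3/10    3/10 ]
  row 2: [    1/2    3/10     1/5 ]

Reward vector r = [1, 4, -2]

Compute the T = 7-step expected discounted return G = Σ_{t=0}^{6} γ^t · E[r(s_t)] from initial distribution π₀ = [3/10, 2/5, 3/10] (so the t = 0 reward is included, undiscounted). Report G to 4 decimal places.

t=0: π = [0.3000, 0.4000, 0.3000], E[r] = 1.3000, γ^t·E[r] = 1.300000, running G = 1.300000
t=1: π = [0.4000, 0.2700, 0.3300], E[r] = 0.8200, γ^t·E[r] = 0.738000, running G = 2.038000
t=2: π = [0.3930, 0.2600, 0.3470], E[r] = 0.7390, γ^t·E[r] = 0.598590, running G = 2.636590
t=3: π = [0.3954, 0.2607, 0.3439], E[r] = 0.7504, γ^t·E[r] = 0.547042, running G = 3.183632
t=4: π = [0.3949, 0.2605, 0.3447], E[r] = 0.7473, γ^t·E[r] = 0.490310, running G = 3.673942
t=5: π = [0.3950, 0.2605, 0.3445], E[r] = 0.7480, γ^t·E[r] = 0.441711, running G = 4.115653
t=6: π = [0.3950, 0.2605, 0.3445], E[r] = 0.7479, γ^t·E[r] = 0.397446, running G = 4.513099

G = 4.5131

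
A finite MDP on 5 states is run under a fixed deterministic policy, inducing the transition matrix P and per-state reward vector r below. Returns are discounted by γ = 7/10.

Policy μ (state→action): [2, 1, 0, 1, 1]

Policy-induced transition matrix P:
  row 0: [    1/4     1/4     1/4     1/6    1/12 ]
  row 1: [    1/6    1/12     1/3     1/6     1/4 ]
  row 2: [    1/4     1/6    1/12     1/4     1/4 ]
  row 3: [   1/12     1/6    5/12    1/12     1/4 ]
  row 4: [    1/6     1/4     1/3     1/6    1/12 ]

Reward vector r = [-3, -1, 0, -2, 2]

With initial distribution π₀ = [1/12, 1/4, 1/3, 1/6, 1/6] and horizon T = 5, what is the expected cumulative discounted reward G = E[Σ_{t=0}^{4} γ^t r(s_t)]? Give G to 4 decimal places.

G = -1.7531

t=0: π = [0.0833, 0.2500, 0.3333, 0.1667, 0.1667], E[r] = -0.5000, γ^t·E[r] = -0.500000, running G = -0.500000
t=1: π = [0.1875, 0.1667, 0.2569, 0.1806, 0.2083], E[r] = -0.6736, γ^t·E[r] = -0.471528, running G = -0.971528
t=2: π = [0.1887, 0.1858, 0.2685, 0.1730, 0.1840], E[r] = -0.7297, γ^t·E[r] = -0.357575, running G = -1.329103
t=3: π = [0.1903, 0.1822, 0.2649, 0.1746, 0.1879], E[r] = -0.7268, γ^t·E[r] = -0.249277, running G = -1.578380
t=4: π = [0.1901, 0.1830, 0.2658, 0.1742, 0.1870], E[r] = -0.7276, γ^t·E[r] = -0.174699, running G = -1.753080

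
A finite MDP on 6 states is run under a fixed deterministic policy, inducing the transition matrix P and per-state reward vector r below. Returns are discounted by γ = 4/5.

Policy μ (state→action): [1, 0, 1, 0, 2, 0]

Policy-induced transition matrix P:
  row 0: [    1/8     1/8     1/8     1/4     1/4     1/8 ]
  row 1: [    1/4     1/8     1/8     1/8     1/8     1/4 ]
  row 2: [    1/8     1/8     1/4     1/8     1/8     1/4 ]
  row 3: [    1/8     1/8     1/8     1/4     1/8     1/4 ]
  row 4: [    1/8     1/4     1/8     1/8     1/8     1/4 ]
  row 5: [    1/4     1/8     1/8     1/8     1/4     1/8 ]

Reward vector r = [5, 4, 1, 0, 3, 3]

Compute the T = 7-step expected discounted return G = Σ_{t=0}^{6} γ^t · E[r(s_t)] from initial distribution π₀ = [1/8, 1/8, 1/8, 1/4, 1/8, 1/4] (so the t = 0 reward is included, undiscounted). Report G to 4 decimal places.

t=0: π = [0.1250, 0.1250, 0.1250, 0.2500, 0.1250, 0.2500], E[r] = 2.3750, γ^t·E[r] = 2.375000, running G = 2.375000
t=1: π = [0.1719, 0.1406, 0.1406, 0.1719, 0.1719, 0.2031], E[r] = 2.6875, γ^t·E[r] = 2.150000, running G = 4.525000
t=2: π = [0.1680, 0.1465, 0.1426, 0.1680, 0.1719, 0.2031], E[r] = 2.6934, γ^t·E[r] = 1.723750, running G = 6.248750
t=3: π = [0.1687, 0.1465, 0.1428, 0.1670, 0.1714, 0.2036], E[r] = 2.6973, γ^t·E[r] = 1.381000, running G = 7.629750
t=4: π = [0.1688, 0.1464, 0.1429, 0.1670, 0.1715, 0.2035], E[r] = 2.6974, γ^t·E[r] = 1.104838, running G = 8.734588
t=5: π = [0.1687, 0.1464, 0.1429, 0.1670, 0.1715, 0.2035], E[r] = 2.6973, γ^t·E[r] = 0.883853, running G = 9.618440
t=6: π = [0.1687, 0.1464, 0.1429, 0.1670, 0.1715, 0.2035], E[r] = 2.6973, γ^t·E[r] = 0.707086, running G = 10.325526

G = 10.3255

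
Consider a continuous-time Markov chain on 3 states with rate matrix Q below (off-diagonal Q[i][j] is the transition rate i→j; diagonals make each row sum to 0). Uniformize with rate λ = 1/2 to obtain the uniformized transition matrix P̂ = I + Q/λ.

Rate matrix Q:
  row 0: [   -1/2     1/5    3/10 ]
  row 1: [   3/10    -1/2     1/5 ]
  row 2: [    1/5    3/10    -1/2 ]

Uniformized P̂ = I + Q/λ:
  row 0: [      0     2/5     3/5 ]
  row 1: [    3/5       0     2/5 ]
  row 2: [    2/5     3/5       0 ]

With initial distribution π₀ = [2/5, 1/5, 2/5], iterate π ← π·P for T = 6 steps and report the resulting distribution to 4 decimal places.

t=0: π = [0.4000, 0.2000, 0.4000]
t=1: π = [0.2800, 0.4000, 0.3200]
t=2: π = [0.3680, 0.3040, 0.3280]
t=3: π = [0.3136, 0.3440, 0.3424]
t=4: π = [0.3434, 0.3309, 0.3258]
t=5: π = [0.3288, 0.3328, 0.3384]
t=6: π = [0.3350, 0.3346, 0.3304]

π = [0.3350, 0.3346, 0.3304]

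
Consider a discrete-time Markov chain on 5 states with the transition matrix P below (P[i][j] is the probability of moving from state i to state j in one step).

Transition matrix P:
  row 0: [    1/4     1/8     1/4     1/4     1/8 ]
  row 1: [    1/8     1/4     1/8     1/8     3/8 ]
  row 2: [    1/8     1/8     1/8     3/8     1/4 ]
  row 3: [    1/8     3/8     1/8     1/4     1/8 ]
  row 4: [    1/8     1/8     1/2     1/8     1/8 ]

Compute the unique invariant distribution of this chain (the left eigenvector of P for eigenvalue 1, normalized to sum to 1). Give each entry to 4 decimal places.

Balance equations π_j = Σ_i π_i·P[i][j]:
  π_0 = 1/4·π_0 + 1/8·π_1 + 1/8·π_2 + 1/8·π_3 + 1/8·π_4
  π_1 = 1/8·π_0 + 1/4·π_1 + 1/8·π_2 + 3/8·π_3 + 1/8·π_4
  π_2 = 1/4·π_0 + 1/8·π_1 + 1/8·π_2 + 1/8·π_3 + 1/2·π_4
  π_3 = 1/4·π_0 + 1/8·π_1 + 3/8·π_2 + 1/4·π_3 + 1/8·π_4
  normalize: π_0 + π_1 + π_2 + π_3 + π_4 = 1
Solving the linear system gives exactly π = [1/7, 123/593, 911/4151, 134/593, 848/4151].

π = [0.1429, 0.2074, 0.2195, 0.2260, 0.2043]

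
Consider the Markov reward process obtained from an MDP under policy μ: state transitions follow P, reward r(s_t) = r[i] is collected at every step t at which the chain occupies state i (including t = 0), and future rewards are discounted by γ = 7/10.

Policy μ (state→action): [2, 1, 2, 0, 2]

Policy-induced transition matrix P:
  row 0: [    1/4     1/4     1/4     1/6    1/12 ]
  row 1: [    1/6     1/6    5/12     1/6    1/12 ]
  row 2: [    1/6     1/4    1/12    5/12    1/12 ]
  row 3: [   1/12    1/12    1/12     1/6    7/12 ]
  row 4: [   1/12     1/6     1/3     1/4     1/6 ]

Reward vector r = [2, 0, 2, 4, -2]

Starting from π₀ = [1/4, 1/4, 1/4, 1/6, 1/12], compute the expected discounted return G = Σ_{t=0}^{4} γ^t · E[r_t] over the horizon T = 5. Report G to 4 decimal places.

G = 3.8106

t=0: π = [0.2500, 0.2500, 0.2500, 0.1667, 0.0833], E[r] = 1.5000, γ^t·E[r] = 1.500000, running G = 1.500000
t=1: π = [0.1667, 0.1944, 0.2292, 0.2361, 0.1736], E[r] = 1.3889, γ^t·E[r] = 0.972222, running G = 2.472222
t=2: π = [0.1464, 0.1800, 0.2193, 0.2384, 0.2159], E[r] = 1.2535, γ^t·E[r] = 0.614201, running G = 3.086424
t=3: π = [0.1410, 0.1773, 0.2217, 0.2395, 0.2205], E[r] = 1.2423, γ^t·E[r] = 0.426103, running G = 3.512527
t=4: π = [0.1401, 0.1769, 0.2211, 0.2405, 0.2215], E[r] = 1.2412, γ^t·E[r] = 0.298023, running G = 3.810550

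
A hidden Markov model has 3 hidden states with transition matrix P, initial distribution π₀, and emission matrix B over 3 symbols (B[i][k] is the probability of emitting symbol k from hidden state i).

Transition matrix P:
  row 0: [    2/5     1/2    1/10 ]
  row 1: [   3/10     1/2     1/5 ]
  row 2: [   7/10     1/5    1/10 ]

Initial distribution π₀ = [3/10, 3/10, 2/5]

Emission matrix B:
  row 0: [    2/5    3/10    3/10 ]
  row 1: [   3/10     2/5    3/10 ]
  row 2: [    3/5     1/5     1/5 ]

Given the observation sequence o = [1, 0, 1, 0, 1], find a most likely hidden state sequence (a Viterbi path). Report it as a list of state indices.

t=0: δ = [9.000e-02, 1.200e-01, 8.000e-02]  (obs o_0=1)
t=1: δ = [2.240e-02, 1.800e-02, 1.440e-02]  ψ = [2, 1, 1]  (obs o_1=0)
t=2: δ = [3.024e-03, 4.480e-03, 7.200e-04]  ψ = [2, 0, 1]  (obs o_2=1)
t=3: δ = [5.376e-04, 6.720e-04, 5.376e-04]  ψ = [1, 1, 1]  (obs o_3=0)
t=4: δ = [1.129e-04, 1.344e-04, 2.688e-05]  ψ = [2, 1, 1]  (obs o_4=1)
backtrack: best end state = 1; path = [2, 0, 1, 1, 1]

path = [2, 0, 1, 1, 1]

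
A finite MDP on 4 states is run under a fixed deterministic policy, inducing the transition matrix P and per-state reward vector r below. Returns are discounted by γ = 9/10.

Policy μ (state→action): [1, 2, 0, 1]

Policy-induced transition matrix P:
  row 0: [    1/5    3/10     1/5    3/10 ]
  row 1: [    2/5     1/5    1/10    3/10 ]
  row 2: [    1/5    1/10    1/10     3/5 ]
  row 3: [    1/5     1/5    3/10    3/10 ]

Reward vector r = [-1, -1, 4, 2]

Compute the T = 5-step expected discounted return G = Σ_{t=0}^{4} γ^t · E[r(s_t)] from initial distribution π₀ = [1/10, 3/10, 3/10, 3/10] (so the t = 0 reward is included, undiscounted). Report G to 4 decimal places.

G = 4.6477

t=0: π = [0.1000, 0.3000, 0.3000, 0.3000], E[r] = 1.4000, γ^t·E[r] = 1.400000, running G = 1.400000
t=1: π = [0.2600, 0.1800, 0.1700, 0.3900], E[r] = 1.0200, γ^t·E[r] = 0.918000, running G = 2.318000
t=2: π = [0.2360, 0.2090, 0.2040, 0.3510], E[r] = 1.0730, γ^t·E[r] = 0.869130, running G = 3.187130
t=3: π = [0.2418, 0.2032, 0.1938, 0.3612], E[r] = 1.0526, γ^t·E[r] = 0.767345, running G = 3.954475
t=4: π = [0.2406, 0.2048, 0.1964, 0.3581], E[r] = 1.0565, γ^t·E[r] = 0.693183, running G = 4.647658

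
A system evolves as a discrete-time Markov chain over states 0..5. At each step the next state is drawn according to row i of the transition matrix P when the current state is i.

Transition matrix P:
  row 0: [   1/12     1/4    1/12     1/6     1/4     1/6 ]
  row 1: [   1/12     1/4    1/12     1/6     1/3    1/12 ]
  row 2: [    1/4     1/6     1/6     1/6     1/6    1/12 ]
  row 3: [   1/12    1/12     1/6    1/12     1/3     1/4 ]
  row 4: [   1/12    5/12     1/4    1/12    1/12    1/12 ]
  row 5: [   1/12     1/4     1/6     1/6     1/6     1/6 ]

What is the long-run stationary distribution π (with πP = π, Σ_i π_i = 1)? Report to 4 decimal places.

Balance equations π_j = Σ_i π_i·P[i][j]:
  π_0 = 1/12·π_0 + 1/12·π_1 + 1/4·π_2 + 1/12·π_3 + 1/12·π_4 + 1/12·π_5
  π_1 = 1/4·π_0 + 1/4·π_1 + 1/6·π_2 + 1/12·π_3 + 5/12·π_4 + 1/4·π_5
  π_2 = 1/12·π_0 + 1/12·π_1 + 1/6·π_2 + 1/6·π_3 + 1/4·π_4 + 1/6·π_5
  π_3 = 1/6·π_0 + 1/6·π_1 + 1/6·π_2 + 1/12·π_3 + 1/12·π_4 + 1/6·π_5
  π_4 = 1/4·π_0 + 1/3·π_1 + 1/6·π_2 + 1/3·π_3 + 1/12·π_4 + 1/6·π_5
  normalize: π_0 + π_1 + π_2 + π_3 + π_4 + π_5 = 1
Solving the linear system gives exactly π = [31601/289420, 36361/144710, 11224/72355, 273/1996, 443/1996, 36381/289420].

π = [0.1092, 0.2513, 0.1551, 0.1368, 0.2219, 0.1257]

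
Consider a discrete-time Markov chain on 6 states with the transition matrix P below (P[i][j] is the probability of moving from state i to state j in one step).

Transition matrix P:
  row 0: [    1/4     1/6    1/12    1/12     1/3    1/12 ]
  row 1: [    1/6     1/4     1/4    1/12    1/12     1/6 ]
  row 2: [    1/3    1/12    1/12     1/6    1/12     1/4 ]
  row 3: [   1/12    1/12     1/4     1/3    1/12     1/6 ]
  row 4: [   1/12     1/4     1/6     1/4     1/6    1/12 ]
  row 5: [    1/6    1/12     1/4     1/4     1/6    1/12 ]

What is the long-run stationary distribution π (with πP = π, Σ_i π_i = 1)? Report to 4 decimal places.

π = [0.1822, 0.1489, 0.1773, 0.1964, 0.1535, 0.1417]

Balance equations π_j = Σ_i π_i·P[i][j]:
  π_0 = 1/4·π_0 + 1/6·π_1 + 1/3·π_2 + 1/12·π_3 + 1/12·π_4 + 1/6·π_5
  π_1 = 1/6·π_0 + 1/4·π_1 + 1/12·π_2 + 1/12·π_3 + 1/4·π_4 + 1/12·π_5
  π_2 = 1/12·π_0 + 1/4·π_1 + 1/12·π_2 + 1/4·π_3 + 1/6·π_4 + 1/4·π_5
  π_3 = 1/12·π_0 + 1/12·π_1 + 1/6·π_2 + 1/3·π_3 + 1/4·π_4 + 1/4·π_5
  π_4 = 1/3·π_0 + 1/12·π_1 + 1/12·π_2 + 1/12·π_3 + 1/6·π_4 + 1/6·π_5
  normalize: π_0 + π_1 + π_2 + π_3 + π_4 + π_5 = 1
Solving the linear system gives exactly π = [38383/210613, 1845/12389, 37339/210613, 41364/210613, 32327/210613, 135/953].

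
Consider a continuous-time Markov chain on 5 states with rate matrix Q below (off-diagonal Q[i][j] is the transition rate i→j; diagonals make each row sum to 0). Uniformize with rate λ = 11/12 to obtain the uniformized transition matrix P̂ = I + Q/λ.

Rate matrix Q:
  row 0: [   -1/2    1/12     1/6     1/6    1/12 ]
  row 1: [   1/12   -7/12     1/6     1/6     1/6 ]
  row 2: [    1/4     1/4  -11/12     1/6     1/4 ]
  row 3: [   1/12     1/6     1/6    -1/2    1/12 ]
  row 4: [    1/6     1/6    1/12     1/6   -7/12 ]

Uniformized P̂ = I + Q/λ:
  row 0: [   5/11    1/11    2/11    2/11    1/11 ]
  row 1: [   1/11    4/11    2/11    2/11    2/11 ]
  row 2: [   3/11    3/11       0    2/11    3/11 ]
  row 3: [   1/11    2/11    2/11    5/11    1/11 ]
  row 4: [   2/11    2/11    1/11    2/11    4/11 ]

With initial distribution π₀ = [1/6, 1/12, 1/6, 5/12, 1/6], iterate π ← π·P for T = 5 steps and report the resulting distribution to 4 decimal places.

t=0: π = [0.1667, 0.0833, 0.1667, 0.4167, 0.1667]
t=1: π = [0.1970, 0.1970, 0.1364, 0.2955, 0.1742]
t=2: π = [0.2032, 0.2121, 0.1412, 0.2624, 0.1811]
t=3: π = [0.2069, 0.2148, 0.1397, 0.2534, 0.1853]
t=4: π = [0.2084, 0.2148, 0.1396, 0.2509, 0.1864]
t=5: π = [0.2090, 0.2146, 0.1395, 0.2503, 0.1866]

π = [0.2090, 0.2146, 0.1395, 0.2503, 0.1866]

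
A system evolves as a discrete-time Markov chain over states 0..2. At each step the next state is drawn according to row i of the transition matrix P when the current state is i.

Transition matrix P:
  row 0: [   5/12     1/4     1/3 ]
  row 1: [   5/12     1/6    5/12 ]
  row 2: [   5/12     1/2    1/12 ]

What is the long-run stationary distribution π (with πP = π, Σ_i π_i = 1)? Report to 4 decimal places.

π = [0.4167, 0.2969, 0.2865]

Balance equations π_j = Σ_i π_i·P[i][j]:
  π_0 = 5/12·π_0 + 5/12·π_1 + 5/12·π_2
  π_1 = 1/4·π_0 + 1/6·π_1 + 1/2·π_2
  normalize: π_0 + π_1 + π_2 = 1
Solving the linear system gives exactly π = [5/12, 19/64, 55/192].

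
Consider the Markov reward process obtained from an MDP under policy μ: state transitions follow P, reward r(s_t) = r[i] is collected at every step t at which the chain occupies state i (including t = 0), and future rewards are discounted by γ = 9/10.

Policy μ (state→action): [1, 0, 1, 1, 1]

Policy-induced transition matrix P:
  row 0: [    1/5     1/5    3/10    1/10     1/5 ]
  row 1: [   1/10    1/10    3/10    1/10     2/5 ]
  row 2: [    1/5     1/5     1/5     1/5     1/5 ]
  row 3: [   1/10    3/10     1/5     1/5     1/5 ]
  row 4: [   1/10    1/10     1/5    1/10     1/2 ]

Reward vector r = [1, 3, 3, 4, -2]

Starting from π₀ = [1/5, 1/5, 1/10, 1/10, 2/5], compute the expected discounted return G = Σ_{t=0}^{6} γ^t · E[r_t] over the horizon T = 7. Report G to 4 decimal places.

t=0: π = [0.2000, 0.2000, 0.1000, 0.1000, 0.4000], E[r] = 0.7000, γ^t·E[r] = 0.700000, running G = 0.700000
t=1: π = [0.1300, 0.1500, 0.2400, 0.1200, 0.3600], E[r] = 1.0600, γ^t·E[r] = 0.954000, running G = 1.654000
t=2: π = [0.1370, 0.1610, 0.2280, 0.1360, 0.3380], E[r] = 1.1720, γ^t·E[r] = 0.949320, running G = 2.603320
t=3: π = [0.1365, 0.1637, 0.2298, 0.1364, 0.3336], E[r] = 1.1954, γ^t·E[r] = 0.871447, running G = 3.474767
t=4: π = [0.1366, 0.1639, 0.2300, 0.1366, 0.3328], E[r] = 1.1993, γ^t·E[r] = 0.786834, running G = 4.261601
t=5: π = [0.1367, 0.1640, 0.2301, 0.1367, 0.3326], E[r] = 1.2002, γ^t·E[r] = 0.708703, running G = 4.970304
t=6: π = [0.1367, 0.1640, 0.2301, 0.1367, 0.3326], E[r] = 1.2004, γ^t·E[r] = 0.637940, running G = 5.608244

G = 5.6082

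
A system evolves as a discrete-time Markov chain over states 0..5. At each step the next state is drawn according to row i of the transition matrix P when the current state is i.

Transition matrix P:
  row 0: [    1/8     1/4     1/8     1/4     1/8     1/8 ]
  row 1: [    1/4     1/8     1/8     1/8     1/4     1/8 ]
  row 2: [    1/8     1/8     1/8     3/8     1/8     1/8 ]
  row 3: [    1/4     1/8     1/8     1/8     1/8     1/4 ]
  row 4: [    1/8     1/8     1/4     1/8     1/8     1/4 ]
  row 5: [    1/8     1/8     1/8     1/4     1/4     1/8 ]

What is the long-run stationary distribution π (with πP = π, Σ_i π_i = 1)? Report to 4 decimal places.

π = [0.1687, 0.1461, 0.1456, 0.2039, 0.1646, 0.1711]

Balance equations π_j = Σ_i π_i·P[i][j]:
  π_0 = 1/8·π_0 + 1/4·π_1 + 1/8·π_2 + 1/4·π_3 + 1/8·π_4 + 1/8·π_5
  π_1 = 1/4·π_0 + 1/8·π_1 + 1/8·π_2 + 1/8·π_3 + 1/8·π_4 + 1/8·π_5
  π_2 = 1/8·π_0 + 1/8·π_1 + 1/8·π_2 + 1/8·π_3 + 1/4·π_4 + 1/8·π_5
  π_3 = 1/4·π_0 + 1/8·π_1 + 3/8·π_2 + 1/8·π_3 + 1/8·π_4 + 1/4·π_5
  π_4 = 1/8·π_0 + 1/4·π_1 + 1/8·π_2 + 1/8·π_3 + 1/8·π_4 + 1/4·π_5
  normalize: π_0 + π_1 + π_2 + π_3 + π_4 + π_5 = 1
Solving the linear system gives exactly π = [6913/40967, 5985/40967, 84/577, 8352/40967, 95/577, 7008/40967].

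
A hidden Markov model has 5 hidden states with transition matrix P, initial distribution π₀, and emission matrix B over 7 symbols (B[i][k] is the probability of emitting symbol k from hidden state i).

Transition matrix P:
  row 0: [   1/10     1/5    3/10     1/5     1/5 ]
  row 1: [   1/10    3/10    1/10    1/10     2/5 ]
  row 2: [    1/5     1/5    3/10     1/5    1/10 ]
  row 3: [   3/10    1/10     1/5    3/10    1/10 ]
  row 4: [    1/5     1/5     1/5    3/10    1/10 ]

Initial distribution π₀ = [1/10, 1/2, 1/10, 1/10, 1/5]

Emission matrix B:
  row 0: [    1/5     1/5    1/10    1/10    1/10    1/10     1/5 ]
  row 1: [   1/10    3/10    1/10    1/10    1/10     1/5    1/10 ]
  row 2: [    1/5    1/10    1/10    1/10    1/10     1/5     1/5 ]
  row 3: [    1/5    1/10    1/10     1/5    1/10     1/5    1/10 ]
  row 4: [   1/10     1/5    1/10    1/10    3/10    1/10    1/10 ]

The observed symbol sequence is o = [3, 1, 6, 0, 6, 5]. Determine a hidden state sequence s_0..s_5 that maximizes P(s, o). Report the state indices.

path = [1, 1, 4, 3, 0, 2]

t=0: δ = [1.000e-02, 5.000e-02, 1.000e-02, 2.000e-02, 2.000e-02]  (obs o_0=3)
t=1: δ = [1.200e-03, 4.500e-03, 5.000e-04, 6.000e-04, 4.000e-03]  ψ = [3, 1, 1, 3, 1]  (obs o_1=1)
t=2: δ = [1.600e-04, 1.350e-04, 1.600e-04, 1.200e-04, 1.800e-04]  ψ = [4, 1, 4, 4, 1]  (obs o_2=6)
t=3: δ = [7.200e-06, 4.050e-06, 9.600e-06, 1.080e-05, 5.400e-06]  ψ = [3, 1, 0, 4, 1]  (obs o_3=0)
t=4: δ = [6.480e-07, 1.920e-07, 5.760e-07, 3.240e-07, 1.620e-07]  ψ = [3, 2, 2, 3, 1]  (obs o_4=6)
t=5: δ = [1.152e-08, 2.592e-08, 3.888e-08, 2.592e-08, 1.296e-08]  ψ = [2, 0, 0, 0, 0]  (obs o_5=5)
backtrack: best end state = 2; path = [1, 1, 4, 3, 0, 2]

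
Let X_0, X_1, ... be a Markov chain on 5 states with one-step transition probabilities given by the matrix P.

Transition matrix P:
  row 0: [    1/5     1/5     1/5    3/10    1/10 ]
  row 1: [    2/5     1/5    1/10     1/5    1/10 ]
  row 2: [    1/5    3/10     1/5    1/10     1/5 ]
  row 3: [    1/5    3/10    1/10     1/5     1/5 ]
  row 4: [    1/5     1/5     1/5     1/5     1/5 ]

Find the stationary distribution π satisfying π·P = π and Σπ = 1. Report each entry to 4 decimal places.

π = [0.2473, 0.2365, 0.1554, 0.2092, 0.1516]

Balance equations π_j = Σ_i π_i·P[i][j]:
  π_0 = 1/5·π_0 + 2/5·π_1 + 1/5·π_2 + 1/5·π_3 + 1/5·π_4
  π_1 = 1/5·π_0 + 1/5·π_1 + 3/10·π_2 + 3/10·π_3 + 1/5·π_4
  π_2 = 1/5·π_0 + 1/10·π_1 + 1/5·π_2 + 1/10·π_3 + 1/5·π_4
  π_3 = 3/10·π_0 + 1/5·π_1 + 1/10·π_2 + 1/5·π_3 + 1/5·π_4
  normalize: π_0 + π_1 + π_2 + π_3 + π_4 = 1
Solving the linear system gives exactly π = [137/554, 131/554, 775/4986, 1043/4986, 42/277].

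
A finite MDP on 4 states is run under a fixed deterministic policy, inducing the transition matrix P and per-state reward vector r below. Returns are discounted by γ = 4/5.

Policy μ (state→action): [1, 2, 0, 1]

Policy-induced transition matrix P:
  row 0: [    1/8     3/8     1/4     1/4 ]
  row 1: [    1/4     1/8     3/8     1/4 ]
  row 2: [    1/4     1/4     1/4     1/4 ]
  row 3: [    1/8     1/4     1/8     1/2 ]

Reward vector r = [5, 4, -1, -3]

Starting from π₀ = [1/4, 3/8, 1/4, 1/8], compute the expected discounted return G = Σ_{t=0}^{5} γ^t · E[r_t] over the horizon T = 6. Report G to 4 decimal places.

t=0: π = [0.2500, 0.3750, 0.2500, 0.1250], E[r] = 2.1250, γ^t·E[r] = 2.125000, running G = 2.125000
t=1: π = [0.2031, 0.2344, 0.2813, 0.2813], E[r] = 0.8281, γ^t·E[r] = 0.662500, running G = 2.787500
t=2: π = [0.1895, 0.2461, 0.2441, 0.3203], E[r] = 0.7266, γ^t·E[r] = 0.465000, running G = 3.252500
t=3: π = [0.1863, 0.2429, 0.2407, 0.3301], E[r] = 0.6721, γ^t·E[r] = 0.344125, running G = 3.596625
t=4: π = [0.1855, 0.2429, 0.2391, 0.3325], E[r] = 0.6623, γ^t·E[r] = 0.271275, running G = 3.867900
t=5: π = [0.1853, 0.2428, 0.2388, 0.3331], E[r] = 0.6593, γ^t·E[r] = 0.216054, running G = 4.083954

G = 4.0840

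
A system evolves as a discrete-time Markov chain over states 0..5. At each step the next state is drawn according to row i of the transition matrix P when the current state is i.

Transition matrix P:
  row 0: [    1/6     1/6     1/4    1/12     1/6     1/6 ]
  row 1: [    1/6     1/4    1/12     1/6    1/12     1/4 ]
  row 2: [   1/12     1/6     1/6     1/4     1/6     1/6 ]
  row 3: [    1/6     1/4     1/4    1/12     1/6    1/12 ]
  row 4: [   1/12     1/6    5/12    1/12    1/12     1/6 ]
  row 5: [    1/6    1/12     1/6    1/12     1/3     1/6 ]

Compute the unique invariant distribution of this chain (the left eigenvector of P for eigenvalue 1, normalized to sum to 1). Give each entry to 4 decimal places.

Balance equations π_j = Σ_i π_i·P[i][j]:
  π_0 = 1/6·π_0 + 1/6·π_1 + 1/12·π_2 + 1/6·π_3 + 1/12·π_4 + 1/6·π_5
  π_1 = 1/6·π_0 + 1/4·π_1 + 1/6·π_2 + 1/4·π_3 + 1/6·π_4 + 1/12·π_5
  π_2 = 1/4·π_0 + 1/12·π_1 + 1/6·π_2 + 1/4·π_3 + 5/12·π_4 + 1/6·π_5
  π_3 = 1/12·π_0 + 1/6·π_1 + 1/4·π_2 + 1/12·π_3 + 1/12·π_4 + 1/12·π_5
  π_4 = 1/6·π_0 + 1/12·π_1 + 1/6·π_2 + 1/6·π_3 + 1/12·π_4 + 1/3·π_5
  normalize: π_0 + π_1 + π_2 + π_3 + π_4 + π_5 = 1
Solving the linear system gives exactly π = [36143/268075, 47859/268075, 57847/268075, 35969/268075, 44587/268075, 9134/53615].

π = [0.1348, 0.1785, 0.2158, 0.1342, 0.1663, 0.1704]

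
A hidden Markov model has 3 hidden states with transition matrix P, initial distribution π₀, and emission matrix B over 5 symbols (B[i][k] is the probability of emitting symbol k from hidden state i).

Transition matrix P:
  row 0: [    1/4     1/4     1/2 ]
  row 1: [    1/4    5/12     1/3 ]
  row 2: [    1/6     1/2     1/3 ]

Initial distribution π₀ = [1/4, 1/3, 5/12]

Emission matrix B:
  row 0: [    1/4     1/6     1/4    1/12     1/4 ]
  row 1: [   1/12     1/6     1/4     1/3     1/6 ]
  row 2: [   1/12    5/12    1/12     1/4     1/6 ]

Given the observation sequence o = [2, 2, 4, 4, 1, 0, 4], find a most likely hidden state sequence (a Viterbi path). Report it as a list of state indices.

path = [1, 1, 1, 0, 2, 0, 2]

t=0: δ = [6.250e-02, 8.333e-02, 3.472e-02]  (obs o_0=2)
t=1: δ = [5.208e-03, 8.681e-03, 2.604e-03]  ψ = [1, 1, 0]  (obs o_1=2)
t=2: δ = [5.425e-04, 6.028e-04, 4.823e-04]  ψ = [1, 1, 1]  (obs o_2=4)
t=3: δ = [3.768e-05, 4.186e-05, 4.521e-05]  ψ = [1, 1, 0]  (obs o_3=4)
t=4: δ = [1.744e-06, 3.768e-06, 7.849e-06]  ψ = [1, 2, 0]  (obs o_4=1)
t=5: δ = [3.270e-07, 3.270e-07, 2.180e-07]  ψ = [2, 2, 2]  (obs o_5=0)
t=6: δ = [2.044e-08, 2.271e-08, 2.725e-08]  ψ = [0, 1, 0]  (obs o_6=4)
backtrack: best end state = 2; path = [1, 1, 1, 0, 2, 0, 2]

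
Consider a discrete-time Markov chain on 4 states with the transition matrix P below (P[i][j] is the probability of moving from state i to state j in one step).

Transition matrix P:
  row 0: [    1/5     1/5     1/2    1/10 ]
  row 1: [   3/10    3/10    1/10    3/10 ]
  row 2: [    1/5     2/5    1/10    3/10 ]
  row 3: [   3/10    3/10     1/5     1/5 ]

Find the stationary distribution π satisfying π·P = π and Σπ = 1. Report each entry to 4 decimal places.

π = [0.2524, 0.2971, 0.2236, 0.2268]

Balance equations π_j = Σ_i π_i·P[i][j]:
  π_0 = 1/5·π_0 + 3/10·π_1 + 1/5·π_2 + 3/10·π_3
  π_1 = 1/5·π_0 + 3/10·π_1 + 2/5·π_2 + 3/10·π_3
  π_2 = 1/2·π_0 + 1/10·π_1 + 1/10·π_2 + 1/5·π_3
  normalize: π_0 + π_1 + π_2 + π_3 = 1
Solving the linear system gives exactly π = [79/313, 93/313, 70/313, 71/313].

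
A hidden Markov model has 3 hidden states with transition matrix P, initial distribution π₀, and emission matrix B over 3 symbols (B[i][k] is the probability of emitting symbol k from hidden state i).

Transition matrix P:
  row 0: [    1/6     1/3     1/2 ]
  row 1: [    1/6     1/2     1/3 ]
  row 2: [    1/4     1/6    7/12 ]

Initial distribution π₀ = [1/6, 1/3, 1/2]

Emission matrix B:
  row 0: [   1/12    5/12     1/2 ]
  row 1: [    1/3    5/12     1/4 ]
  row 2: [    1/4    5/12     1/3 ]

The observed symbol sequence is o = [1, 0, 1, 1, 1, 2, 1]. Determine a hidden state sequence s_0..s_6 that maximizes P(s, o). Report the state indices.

t=0: δ = [6.944e-02, 1.389e-01, 2.083e-01]  (obs o_0=1)
t=1: δ = [4.340e-03, 2.315e-02, 3.038e-02]  ψ = [2, 1, 2]  (obs o_1=0)
t=2: δ = [3.165e-03, 4.823e-03, 7.385e-03]  ψ = [2, 1, 2]  (obs o_2=1)
t=3: δ = [7.692e-04, 1.005e-03, 1.795e-03]  ψ = [2, 1, 2]  (obs o_3=1)
t=4: δ = [1.870e-04, 2.093e-04, 4.362e-04]  ψ = [2, 1, 2]  (obs o_4=1)
t=5: δ = [5.453e-05, 2.616e-05, 8.483e-05]  ψ = [2, 1, 2]  (obs o_5=2)
t=6: δ = [8.836e-06, 7.574e-06, 2.062e-05]  ψ = [2, 0, 2]  (obs o_6=1)
backtrack: best end state = 2; path = [2, 2, 2, 2, 2, 2, 2]

path = [2, 2, 2, 2, 2, 2, 2]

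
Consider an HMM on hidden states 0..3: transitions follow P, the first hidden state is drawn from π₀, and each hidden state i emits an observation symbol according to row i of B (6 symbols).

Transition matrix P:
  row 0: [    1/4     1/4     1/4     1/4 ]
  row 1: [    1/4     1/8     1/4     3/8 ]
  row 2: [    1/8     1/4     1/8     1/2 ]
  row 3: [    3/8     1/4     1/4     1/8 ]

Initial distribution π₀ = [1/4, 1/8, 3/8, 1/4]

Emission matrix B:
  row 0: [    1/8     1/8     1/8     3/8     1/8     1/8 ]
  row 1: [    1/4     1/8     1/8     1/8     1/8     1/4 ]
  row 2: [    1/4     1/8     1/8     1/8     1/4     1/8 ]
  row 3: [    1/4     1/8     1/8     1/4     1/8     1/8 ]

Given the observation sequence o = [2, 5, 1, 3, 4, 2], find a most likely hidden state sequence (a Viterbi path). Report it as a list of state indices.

t=0: δ = [3.125e-02, 1.562e-02, 4.688e-02, 3.125e-02]  (obs o_0=2)
t=1: δ = [1.465e-03, 2.930e-03, 9.766e-04, 2.930e-03]  ψ = [3, 2, 0, 2]  (obs o_1=5)
t=2: δ = [1.373e-04, 9.155e-05, 9.155e-05, 1.373e-04]  ψ = [3, 3, 1, 1]  (obs o_2=1)
t=3: δ = [1.931e-05, 4.292e-06, 4.292e-06, 1.144e-05]  ψ = [3, 0, 0, 2]  (obs o_3=3)
t=4: δ = [6.035e-07, 6.035e-07, 1.207e-06, 6.035e-07]  ψ = [0, 0, 0, 0]  (obs o_4=4)
t=5: δ = [2.829e-08, 3.772e-08, 1.886e-08, 7.544e-08]  ψ = [3, 2, 0, 2]  (obs o_5=2)
backtrack: best end state = 3; path = [2, 1, 3, 0, 2, 3]

path = [2, 1, 3, 0, 2, 3]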